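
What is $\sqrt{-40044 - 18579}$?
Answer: $i \sqrt{58623} \approx 242.12 i$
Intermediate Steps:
$\sqrt{-40044 - 18579} = \sqrt{-58623} = i \sqrt{58623}$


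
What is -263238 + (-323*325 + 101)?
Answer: -368112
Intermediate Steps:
-263238 + (-323*325 + 101) = -263238 + (-104975 + 101) = -263238 - 104874 = -368112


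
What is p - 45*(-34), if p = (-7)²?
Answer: 1579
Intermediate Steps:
p = 49
p - 45*(-34) = 49 - 45*(-34) = 49 + 1530 = 1579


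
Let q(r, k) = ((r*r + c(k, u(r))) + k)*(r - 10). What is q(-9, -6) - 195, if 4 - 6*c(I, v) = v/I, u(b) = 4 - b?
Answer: -59023/36 ≈ -1639.5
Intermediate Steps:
c(I, v) = ⅔ - v/(6*I)
q(r, k) = (-10 + r)*(k + r² + (-4 + r + 4*k)/(6*k)) (q(r, k) = ((r*r + (-(4 - r) + 4*k)/(6*k)) + k)*(r - 10) = ((r² + ((-4 + r) + 4*k)/(6*k)) + k)*(-10 + r) = ((r² + (-4 + r + 4*k)/(6*k)) + k)*(-10 + r) = (k + r² + (-4 + r + 4*k)/(6*k))*(-10 + r) = (-10 + r)*(k + r² + (-4 + r + 4*k)/(6*k)))
q(-9, -6) - 195 = (⅙)*(40 - 40*(-6) - 10*(-9) - 9*(-4 - 9 + 4*(-6)) + 6*(-6)*((-9)³ - 10*(-6) - 10*(-9)² - 6*(-9)))/(-6) - 195 = (⅙)*(-⅙)*(40 + 240 + 90 - 9*(-4 - 9 - 24) + 6*(-6)*(-729 + 60 - 10*81 + 54)) - 195 = (⅙)*(-⅙)*(40 + 240 + 90 - 9*(-37) + 6*(-6)*(-729 + 60 - 810 + 54)) - 195 = (⅙)*(-⅙)*(40 + 240 + 90 + 333 + 6*(-6)*(-1425)) - 195 = (⅙)*(-⅙)*(40 + 240 + 90 + 333 + 51300) - 195 = (⅙)*(-⅙)*52003 - 195 = -52003/36 - 195 = -59023/36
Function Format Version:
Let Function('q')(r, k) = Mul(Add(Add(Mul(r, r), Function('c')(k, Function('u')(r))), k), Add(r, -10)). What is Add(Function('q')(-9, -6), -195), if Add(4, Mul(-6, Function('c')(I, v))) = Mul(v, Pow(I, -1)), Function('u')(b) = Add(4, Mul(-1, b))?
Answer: Rational(-59023, 36) ≈ -1639.5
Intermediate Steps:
Function('c')(I, v) = Add(Rational(2, 3), Mul(Rational(-1, 6), v, Pow(I, -1))) (Function('c')(I, v) = Add(Rational(2, 3), Mul(Rational(-1, 6), Mul(v, Pow(I, -1)))) = Add(Rational(2, 3), Mul(Rational(-1, 6), v, Pow(I, -1))))
Function('q')(r, k) = Mul(Add(-10, r), Add(k, Pow(r, 2), Mul(Rational(1, 6), Pow(k, -1), Add(-4, r, Mul(4, k))))) (Function('q')(r, k) = Mul(Add(Add(Mul(r, r), Mul(Rational(1, 6), Pow(k, -1), Add(Mul(-1, Add(4, Mul(-1, r))), Mul(4, k)))), k), Add(r, -10)) = Mul(Add(Add(Pow(r, 2), Mul(Rational(1, 6), Pow(k, -1), Add(Add(-4, r), Mul(4, k)))), k), Add(-10, r)) = Mul(Add(Add(Pow(r, 2), Mul(Rational(1, 6), Pow(k, -1), Add(-4, r, Mul(4, k)))), k), Add(-10, r)) = Mul(Add(k, Pow(r, 2), Mul(Rational(1, 6), Pow(k, -1), Add(-4, r, Mul(4, k)))), Add(-10, r)) = Mul(Add(-10, r), Add(k, Pow(r, 2), Mul(Rational(1, 6), Pow(k, -1), Add(-4, r, Mul(4, k))))))
Add(Function('q')(-9, -6), -195) = Add(Mul(Rational(1, 6), Pow(-6, -1), Add(40, Mul(-40, -6), Mul(-10, -9), Mul(-9, Add(-4, -9, Mul(4, -6))), Mul(6, -6, Add(Pow(-9, 3), Mul(-10, -6), Mul(-10, Pow(-9, 2)), Mul(-6, -9))))), -195) = Add(Mul(Rational(1, 6), Rational(-1, 6), Add(40, 240, 90, Mul(-9, Add(-4, -9, -24)), Mul(6, -6, Add(-729, 60, Mul(-10, 81), 54)))), -195) = Add(Mul(Rational(1, 6), Rational(-1, 6), Add(40, 240, 90, Mul(-9, -37), Mul(6, -6, Add(-729, 60, -810, 54)))), -195) = Add(Mul(Rational(1, 6), Rational(-1, 6), Add(40, 240, 90, 333, Mul(6, -6, -1425))), -195) = Add(Mul(Rational(1, 6), Rational(-1, 6), Add(40, 240, 90, 333, 51300)), -195) = Add(Mul(Rational(1, 6), Rational(-1, 6), 52003), -195) = Add(Rational(-52003, 36), -195) = Rational(-59023, 36)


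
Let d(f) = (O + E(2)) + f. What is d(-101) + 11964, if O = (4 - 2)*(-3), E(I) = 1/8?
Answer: 94857/8 ≈ 11857.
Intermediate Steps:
E(I) = 1/8 (E(I) = 1*(1/8) = 1/8)
O = -6 (O = 2*(-3) = -6)
d(f) = -47/8 + f (d(f) = (-6 + 1/8) + f = -47/8 + f)
d(-101) + 11964 = (-47/8 - 101) + 11964 = -855/8 + 11964 = 94857/8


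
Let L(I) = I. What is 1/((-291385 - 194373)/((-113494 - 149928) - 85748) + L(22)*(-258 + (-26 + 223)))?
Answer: -174585/234050191 ≈ -0.00074593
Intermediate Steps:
1/((-291385 - 194373)/((-113494 - 149928) - 85748) + L(22)*(-258 + (-26 + 223))) = 1/((-291385 - 194373)/((-113494 - 149928) - 85748) + 22*(-258 + (-26 + 223))) = 1/(-485758/(-263422 - 85748) + 22*(-258 + 197)) = 1/(-485758/(-349170) + 22*(-61)) = 1/(-485758*(-1/349170) - 1342) = 1/(242879/174585 - 1342) = 1/(-234050191/174585) = -174585/234050191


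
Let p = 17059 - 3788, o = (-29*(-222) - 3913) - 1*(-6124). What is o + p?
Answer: 21920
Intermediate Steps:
o = 8649 (o = (6438 - 3913) + 6124 = 2525 + 6124 = 8649)
p = 13271
o + p = 8649 + 13271 = 21920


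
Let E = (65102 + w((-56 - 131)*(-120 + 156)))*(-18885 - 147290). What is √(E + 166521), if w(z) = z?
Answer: I*√9699468229 ≈ 98486.0*I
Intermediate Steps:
E = -9699634750 (E = (65102 + (-56 - 131)*(-120 + 156))*(-18885 - 147290) = (65102 - 187*36)*(-166175) = (65102 - 6732)*(-166175) = 58370*(-166175) = -9699634750)
√(E + 166521) = √(-9699634750 + 166521) = √(-9699468229) = I*√9699468229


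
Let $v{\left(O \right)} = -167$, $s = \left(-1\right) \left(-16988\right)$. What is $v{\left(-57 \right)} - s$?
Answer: $-17155$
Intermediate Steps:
$s = 16988$
$v{\left(-57 \right)} - s = -167 - 16988 = -17155$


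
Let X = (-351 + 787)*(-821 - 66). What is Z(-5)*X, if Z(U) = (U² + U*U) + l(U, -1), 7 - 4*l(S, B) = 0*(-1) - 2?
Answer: -20206747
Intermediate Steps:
l(S, B) = 9/4 (l(S, B) = 7/4 - (0*(-1) - 2)/4 = 7/4 - (0 - 2)/4 = 7/4 - ¼*(-2) = 7/4 + ½ = 9/4)
Z(U) = 9/4 + 2*U² (Z(U) = (U² + U*U) + 9/4 = (U² + U²) + 9/4 = 2*U² + 9/4 = 9/4 + 2*U²)
X = -386732 (X = 436*(-887) = -386732)
Z(-5)*X = (9/4 + 2*(-5)²)*(-386732) = (9/4 + 2*25)*(-386732) = (9/4 + 50)*(-386732) = (209/4)*(-386732) = -20206747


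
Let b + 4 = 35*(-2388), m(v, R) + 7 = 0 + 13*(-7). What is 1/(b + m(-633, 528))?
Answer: -1/83682 ≈ -1.1950e-5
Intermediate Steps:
m(v, R) = -98 (m(v, R) = -7 + (0 + 13*(-7)) = -7 + (0 - 91) = -7 - 91 = -98)
b = -83584 (b = -4 + 35*(-2388) = -4 - 83580 = -83584)
1/(b + m(-633, 528)) = 1/(-83584 - 98) = 1/(-83682) = -1/83682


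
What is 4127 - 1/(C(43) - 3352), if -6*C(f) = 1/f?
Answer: 3569100017/864817 ≈ 4127.0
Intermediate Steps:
C(f) = -1/(6*f)
4127 - 1/(C(43) - 3352) = 4127 - 1/(-⅙/43 - 3352) = 4127 - 1/(-⅙*1/43 - 3352) = 4127 - 1/(-1/258 - 3352) = 4127 - 1/(-864817/258) = 4127 - 1*(-258/864817) = 4127 + 258/864817 = 3569100017/864817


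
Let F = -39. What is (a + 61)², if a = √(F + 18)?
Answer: (61 + I*√21)² ≈ 3700.0 + 559.07*I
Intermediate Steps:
a = I*√21 (a = √(-39 + 18) = √(-21) = I*√21 ≈ 4.5826*I)
(a + 61)² = (I*√21 + 61)² = (61 + I*√21)²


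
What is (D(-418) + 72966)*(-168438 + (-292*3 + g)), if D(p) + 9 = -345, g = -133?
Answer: -12303885564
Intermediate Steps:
D(p) = -354 (D(p) = -9 - 345 = -354)
(D(-418) + 72966)*(-168438 + (-292*3 + g)) = (-354 + 72966)*(-168438 + (-292*3 - 133)) = 72612*(-168438 + (-876 - 133)) = 72612*(-168438 - 1009) = 72612*(-169447) = -12303885564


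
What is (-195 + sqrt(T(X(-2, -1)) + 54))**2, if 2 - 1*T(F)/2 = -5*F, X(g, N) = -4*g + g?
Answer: (195 - sqrt(118))**2 ≈ 33907.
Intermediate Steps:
X(g, N) = -3*g
T(F) = 4 + 10*F (T(F) = 4 - (-10)*F = 4 + 10*F)
(-195 + sqrt(T(X(-2, -1)) + 54))**2 = (-195 + sqrt((4 + 10*(-3*(-2))) + 54))**2 = (-195 + sqrt((4 + 10*6) + 54))**2 = (-195 + sqrt((4 + 60) + 54))**2 = (-195 + sqrt(64 + 54))**2 = (-195 + sqrt(118))**2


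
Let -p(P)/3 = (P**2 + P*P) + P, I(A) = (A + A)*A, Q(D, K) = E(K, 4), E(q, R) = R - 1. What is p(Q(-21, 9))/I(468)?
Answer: -7/48672 ≈ -0.00014382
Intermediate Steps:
E(q, R) = -1 + R
Q(D, K) = 3 (Q(D, K) = -1 + 4 = 3)
I(A) = 2*A**2 (I(A) = (2*A)*A = 2*A**2)
p(P) = -6*P**2 - 3*P (p(P) = -3*((P**2 + P*P) + P) = -3*((P**2 + P**2) + P) = -3*(2*P**2 + P) = -3*(P + 2*P**2) = -6*P**2 - 3*P)
p(Q(-21, 9))/I(468) = (-3*3*(1 + 2*3))/((2*468**2)) = (-3*3*(1 + 6))/((2*219024)) = -3*3*7/438048 = -63*1/438048 = -7/48672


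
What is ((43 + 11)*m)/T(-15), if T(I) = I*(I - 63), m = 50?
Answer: 30/13 ≈ 2.3077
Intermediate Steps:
T(I) = I*(-63 + I)
((43 + 11)*m)/T(-15) = ((43 + 11)*50)/((-15*(-63 - 15))) = (54*50)/((-15*(-78))) = 2700/1170 = 2700*(1/1170) = 30/13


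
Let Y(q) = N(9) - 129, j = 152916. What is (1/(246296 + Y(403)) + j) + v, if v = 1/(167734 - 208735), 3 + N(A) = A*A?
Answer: 1543884471815176/10096291245 ≈ 1.5292e+5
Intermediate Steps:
N(A) = -3 + A**2 (N(A) = -3 + A*A = -3 + A**2)
Y(q) = -51 (Y(q) = (-3 + 9**2) - 129 = (-3 + 81) - 129 = 78 - 129 = -51)
v = -1/41001 (v = 1/(-41001) = -1/41001 ≈ -2.4390e-5)
(1/(246296 + Y(403)) + j) + v = (1/(246296 - 51) + 152916) - 1/41001 = (1/246245 + 152916) - 1/41001 = 37654800421/246245 - 1/41001 = 1543884471815176/10096291245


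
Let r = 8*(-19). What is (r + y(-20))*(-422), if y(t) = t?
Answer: 72584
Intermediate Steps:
r = -152
(r + y(-20))*(-422) = (-152 - 20)*(-422) = -172*(-422) = 72584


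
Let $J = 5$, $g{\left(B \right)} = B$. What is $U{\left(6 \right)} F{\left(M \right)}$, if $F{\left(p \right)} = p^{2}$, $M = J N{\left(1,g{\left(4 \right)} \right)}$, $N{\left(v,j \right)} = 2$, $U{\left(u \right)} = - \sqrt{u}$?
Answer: $- 100 \sqrt{6} \approx -244.95$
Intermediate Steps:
$M = 10$ ($M = 5 \cdot 2 = 10$)
$U{\left(6 \right)} F{\left(M \right)} = - \sqrt{6} \cdot 10^{2} = - \sqrt{6} \cdot 100 = - 100 \sqrt{6}$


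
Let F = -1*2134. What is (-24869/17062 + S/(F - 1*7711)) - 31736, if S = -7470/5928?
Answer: -27721781312393/873472028 ≈ -31737.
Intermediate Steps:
F = -2134
S = -1245/988 (S = -7470*1/5928 = -1245/988 ≈ -1.2601)
(-24869/17062 + S/(F - 1*7711)) - 31736 = (-24869/17062 - 1245/(988*(-2134 - 1*7711))) - 31736 = (-24869*1/17062 - 1245/(988*(-2134 - 7711))) - 31736 = (-24869/17062 - 1245/988/(-9845)) - 31736 = (-24869/17062 - 1245/988*(-1/9845)) - 31736 = (-24869/17062 + 249/1945372) - 31736 = -1273031785/873472028 - 31736 = -27721781312393/873472028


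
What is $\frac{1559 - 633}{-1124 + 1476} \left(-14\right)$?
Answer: $- \frac{3241}{88} \approx -36.83$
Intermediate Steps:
$\frac{1559 - 633}{-1124 + 1476} \left(-14\right) = \frac{926}{352} \left(-14\right) = 926 \cdot \frac{1}{352} \left(-14\right) = \frac{463}{176} \left(-14\right) = - \frac{3241}{88}$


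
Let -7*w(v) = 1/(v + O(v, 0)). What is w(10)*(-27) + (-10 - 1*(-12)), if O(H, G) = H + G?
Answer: 307/140 ≈ 2.1929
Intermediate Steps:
O(H, G) = G + H
w(v) = -1/(14*v) (w(v) = -1/(7*(v + (0 + v))) = -1/(7*(v + v)) = -1/(2*v)/7 = -1/(14*v))
w(10)*(-27) + (-10 - 1*(-12)) = -1/14/10*(-27) + (-10 - 1*(-12)) = -1/14*⅒*(-27) + (-10 + 12) = -1/140*(-27) + 2 = 27/140 + 2 = 307/140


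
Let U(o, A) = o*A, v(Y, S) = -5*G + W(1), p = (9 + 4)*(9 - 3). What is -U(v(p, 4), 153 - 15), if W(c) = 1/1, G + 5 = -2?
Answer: -4968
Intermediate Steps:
G = -7 (G = -5 - 2 = -7)
p = 78 (p = 13*6 = 78)
W(c) = 1
v(Y, S) = 36 (v(Y, S) = -5*(-7) + 1 = 35 + 1 = 36)
U(o, A) = A*o
-U(v(p, 4), 153 - 15) = -(153 - 15)*36 = -138*36 = -1*4968 = -4968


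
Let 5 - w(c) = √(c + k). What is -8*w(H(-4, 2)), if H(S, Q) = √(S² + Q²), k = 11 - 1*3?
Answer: -40 + 8*√(8 + 2*√5) ≈ -11.747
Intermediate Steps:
k = 8 (k = 11 - 3 = 8)
H(S, Q) = √(Q² + S²)
w(c) = 5 - √(8 + c) (w(c) = 5 - √(c + 8) = 5 - √(8 + c))
-8*w(H(-4, 2)) = -8*(5 - √(8 + √(2² + (-4)²))) = -8*(5 - √(8 + √(4 + 16))) = -8*(5 - √(8 + √20)) = -8*(5 - √(8 + 2*√5)) = -40 + 8*√(8 + 2*√5)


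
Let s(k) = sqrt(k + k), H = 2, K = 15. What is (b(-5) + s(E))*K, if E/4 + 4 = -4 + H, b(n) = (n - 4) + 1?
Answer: -120 + 60*I*sqrt(3) ≈ -120.0 + 103.92*I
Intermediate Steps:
b(n) = -3 + n (b(n) = (-4 + n) + 1 = -3 + n)
E = -24 (E = -16 + 4*(-4 + 2) = -16 + 4*(-2) = -16 - 8 = -24)
s(k) = sqrt(2)*sqrt(k) (s(k) = sqrt(2*k) = sqrt(2)*sqrt(k))
(b(-5) + s(E))*K = ((-3 - 5) + sqrt(2)*sqrt(-24))*15 = (-8 + sqrt(2)*(2*I*sqrt(6)))*15 = (-8 + 4*I*sqrt(3))*15 = -120 + 60*I*sqrt(3)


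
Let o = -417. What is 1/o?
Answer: -1/417 ≈ -0.0023981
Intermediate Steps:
1/o = 1/(-417) = -1/417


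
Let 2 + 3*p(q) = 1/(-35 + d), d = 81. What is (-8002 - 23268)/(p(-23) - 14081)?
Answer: 4315260/1943269 ≈ 2.2206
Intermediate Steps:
p(q) = -91/138 (p(q) = -⅔ + 1/(3*(-35 + 81)) = -⅔ + (⅓)/46 = -⅔ + (⅓)*(1/46) = -⅔ + 1/138 = -91/138)
(-8002 - 23268)/(p(-23) - 14081) = (-8002 - 23268)/(-91/138 - 14081) = -31270/(-1943269/138) = -31270*(-138/1943269) = 4315260/1943269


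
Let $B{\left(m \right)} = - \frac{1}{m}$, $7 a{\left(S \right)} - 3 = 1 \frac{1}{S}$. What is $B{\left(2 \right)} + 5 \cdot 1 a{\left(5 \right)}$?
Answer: $\frac{25}{14} \approx 1.7857$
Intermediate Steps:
$a{\left(S \right)} = \frac{3}{7} + \frac{1}{7 S}$ ($a{\left(S \right)} = \frac{3}{7} + \frac{1 \frac{1}{S}}{7} = \frac{3}{7} + \frac{1}{7 S}$)
$B{\left(2 \right)} + 5 \cdot 1 a{\left(5 \right)} = - \frac{1}{2} + 5 \cdot 1 \frac{1 + 3 \cdot 5}{7 \cdot 5} = \left(-1\right) \frac{1}{2} + 5 \cdot \frac{1}{7} \cdot \frac{1}{5} \left(1 + 15\right) = - \frac{1}{2} + 5 \cdot \frac{1}{7} \cdot \frac{1}{5} \cdot 16 = - \frac{1}{2} + 5 \cdot \frac{16}{35} = - \frac{1}{2} + \frac{16}{7} = \frac{25}{14}$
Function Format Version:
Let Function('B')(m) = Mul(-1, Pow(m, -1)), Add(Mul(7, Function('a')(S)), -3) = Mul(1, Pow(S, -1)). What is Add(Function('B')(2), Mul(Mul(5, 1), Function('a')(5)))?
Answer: Rational(25, 14) ≈ 1.7857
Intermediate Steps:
Function('a')(S) = Add(Rational(3, 7), Mul(Rational(1, 7), Pow(S, -1))) (Function('a')(S) = Add(Rational(3, 7), Mul(Rational(1, 7), Mul(1, Pow(S, -1)))) = Add(Rational(3, 7), Mul(Rational(1, 7), Pow(S, -1))))
Add(Function('B')(2), Mul(Mul(5, 1), Function('a')(5))) = Add(Mul(-1, Pow(2, -1)), Mul(Mul(5, 1), Mul(Rational(1, 7), Pow(5, -1), Add(1, Mul(3, 5))))) = Add(Mul(-1, Rational(1, 2)), Mul(5, Mul(Rational(1, 7), Rational(1, 5), Add(1, 15)))) = Add(Rational(-1, 2), Mul(5, Mul(Rational(1, 7), Rational(1, 5), 16))) = Add(Rational(-1, 2), Mul(5, Rational(16, 35))) = Add(Rational(-1, 2), Rational(16, 7)) = Rational(25, 14)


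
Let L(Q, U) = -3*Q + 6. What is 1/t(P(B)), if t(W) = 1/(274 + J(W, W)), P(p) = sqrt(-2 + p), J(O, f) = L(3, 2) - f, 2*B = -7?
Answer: 271 - I*sqrt(22)/2 ≈ 271.0 - 2.3452*I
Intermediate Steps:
L(Q, U) = 6 - 3*Q
B = -7/2 (B = (1/2)*(-7) = -7/2 ≈ -3.5000)
J(O, f) = -3 - f (J(O, f) = (6 - 3*3) - f = (6 - 9) - f = -3 - f)
t(W) = 1/(271 - W) (t(W) = 1/(274 + (-3 - W)) = 1/(271 - W))
1/t(P(B)) = 1/(-1/(-271 + sqrt(-2 - 7/2))) = 1/(-1/(-271 + sqrt(-11/2))) = 1/(-1/(-271 + I*sqrt(22)/2)) = 271 - I*sqrt(22)/2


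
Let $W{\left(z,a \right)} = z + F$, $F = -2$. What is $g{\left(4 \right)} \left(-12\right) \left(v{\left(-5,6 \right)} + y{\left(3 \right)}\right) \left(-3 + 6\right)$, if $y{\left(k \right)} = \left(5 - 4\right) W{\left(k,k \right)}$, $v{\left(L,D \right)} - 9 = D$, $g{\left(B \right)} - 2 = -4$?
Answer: $1152$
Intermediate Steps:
$g{\left(B \right)} = -2$ ($g{\left(B \right)} = 2 - 4 = -2$)
$W{\left(z,a \right)} = -2 + z$ ($W{\left(z,a \right)} = z - 2 = -2 + z$)
$v{\left(L,D \right)} = 9 + D$
$y{\left(k \right)} = -2 + k$ ($y{\left(k \right)} = \left(5 - 4\right) \left(-2 + k\right) = 1 \left(-2 + k\right) = -2 + k$)
$g{\left(4 \right)} \left(-12\right) \left(v{\left(-5,6 \right)} + y{\left(3 \right)}\right) \left(-3 + 6\right) = \left(-2\right) \left(-12\right) \left(\left(9 + 6\right) + \left(-2 + 3\right)\right) \left(-3 + 6\right) = 24 \left(15 + 1\right) 3 = 24 \cdot 16 \cdot 3 = 24 \cdot 48 = 1152$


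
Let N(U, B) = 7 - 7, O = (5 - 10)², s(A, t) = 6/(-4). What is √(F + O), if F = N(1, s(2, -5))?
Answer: 5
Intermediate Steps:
s(A, t) = -3/2 (s(A, t) = 6*(-¼) = -3/2)
O = 25 (O = (-5)² = 25)
N(U, B) = 0
F = 0
√(F + O) = √(0 + 25) = √25 = 5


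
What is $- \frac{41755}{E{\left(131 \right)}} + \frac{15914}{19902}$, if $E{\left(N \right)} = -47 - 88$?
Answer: $\frac{27771880}{89559} \approx 310.1$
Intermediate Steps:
$E{\left(N \right)} = -135$
$- \frac{41755}{E{\left(131 \right)}} + \frac{15914}{19902} = - \frac{41755}{-135} + \frac{15914}{19902} = \left(-41755\right) \left(- \frac{1}{135}\right) + 15914 \cdot \frac{1}{19902} = \frac{8351}{27} + \frac{7957}{9951} = \frac{27771880}{89559}$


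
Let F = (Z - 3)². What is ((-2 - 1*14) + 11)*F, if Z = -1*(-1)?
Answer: -20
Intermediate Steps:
Z = 1
F = 4 (F = (1 - 3)² = (-2)² = 4)
((-2 - 1*14) + 11)*F = ((-2 - 1*14) + 11)*4 = ((-2 - 14) + 11)*4 = (-16 + 11)*4 = -5*4 = -20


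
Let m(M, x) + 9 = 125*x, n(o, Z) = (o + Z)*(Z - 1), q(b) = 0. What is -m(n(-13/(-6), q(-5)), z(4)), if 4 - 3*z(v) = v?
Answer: 9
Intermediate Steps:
z(v) = 4/3 - v/3
n(o, Z) = (-1 + Z)*(Z + o) (n(o, Z) = (Z + o)*(-1 + Z) = (-1 + Z)*(Z + o))
m(M, x) = -9 + 125*x
-m(n(-13/(-6), q(-5)), z(4)) = -(-9 + 125*(4/3 - ⅓*4)) = -(-9 + 125*(4/3 - 4/3)) = -(-9 + 125*0) = -(-9 + 0) = -1*(-9) = 9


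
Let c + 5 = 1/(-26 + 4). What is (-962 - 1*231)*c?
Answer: 132423/22 ≈ 6019.2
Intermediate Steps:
c = -111/22 (c = -5 + 1/(-26 + 4) = -5 + 1/(-22) = -5 - 1/22 = -111/22 ≈ -5.0455)
(-962 - 1*231)*c = (-962 - 1*231)*(-111/22) = (-962 - 231)*(-111/22) = -1193*(-111/22) = 132423/22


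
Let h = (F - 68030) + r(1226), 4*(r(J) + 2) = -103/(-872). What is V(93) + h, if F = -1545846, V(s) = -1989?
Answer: -5636143993/3488 ≈ -1.6159e+6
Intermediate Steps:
r(J) = -6873/3488 (r(J) = -2 + (-103/(-872))/4 = -2 + (-103*(-1/872))/4 = -2 + (¼)*(103/872) = -2 + 103/3488 = -6873/3488)
h = -5629206361/3488 (h = (-1545846 - 68030) - 6873/3488 = -1613876 - 6873/3488 = -5629206361/3488 ≈ -1.6139e+6)
V(93) + h = -1989 - 5629206361/3488 = -5636143993/3488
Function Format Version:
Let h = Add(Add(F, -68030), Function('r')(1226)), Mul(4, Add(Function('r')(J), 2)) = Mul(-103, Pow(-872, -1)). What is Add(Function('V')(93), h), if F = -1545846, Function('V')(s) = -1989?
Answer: Rational(-5636143993, 3488) ≈ -1.6159e+6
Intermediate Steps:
Function('r')(J) = Rational(-6873, 3488) (Function('r')(J) = Add(-2, Mul(Rational(1, 4), Mul(-103, Pow(-872, -1)))) = Add(-2, Mul(Rational(1, 4), Mul(-103, Rational(-1, 872)))) = Add(-2, Mul(Rational(1, 4), Rational(103, 872))) = Add(-2, Rational(103, 3488)) = Rational(-6873, 3488))
h = Rational(-5629206361, 3488) (h = Add(Add(-1545846, -68030), Rational(-6873, 3488)) = Add(-1613876, Rational(-6873, 3488)) = Rational(-5629206361, 3488) ≈ -1.6139e+6)
Add(Function('V')(93), h) = Add(-1989, Rational(-5629206361, 3488)) = Rational(-5636143993, 3488)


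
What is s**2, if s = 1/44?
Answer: 1/1936 ≈ 0.00051653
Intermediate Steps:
s = 1/44 ≈ 0.022727
s**2 = (1/44)**2 = 1/1936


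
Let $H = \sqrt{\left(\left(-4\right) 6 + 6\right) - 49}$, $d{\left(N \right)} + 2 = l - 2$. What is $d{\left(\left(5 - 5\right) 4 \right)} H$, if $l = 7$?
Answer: $3 i \sqrt{67} \approx 24.556 i$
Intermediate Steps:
$d{\left(N \right)} = 3$ ($d{\left(N \right)} = -2 + \left(7 - 2\right) = -2 + 5 = 3$)
$H = i \sqrt{67}$ ($H = \sqrt{\left(-24 + 6\right) - 49} = \sqrt{-18 - 49} = \sqrt{-67} = i \sqrt{67} \approx 8.1853 i$)
$d{\left(\left(5 - 5\right) 4 \right)} H = 3 i \sqrt{67}$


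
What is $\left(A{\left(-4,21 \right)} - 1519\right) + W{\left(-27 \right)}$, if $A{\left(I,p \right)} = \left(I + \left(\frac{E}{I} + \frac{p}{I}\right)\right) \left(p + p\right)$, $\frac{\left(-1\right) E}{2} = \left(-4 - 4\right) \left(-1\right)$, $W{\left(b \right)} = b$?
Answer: $- \frac{3533}{2} \approx -1766.5$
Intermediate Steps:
$E = -16$ ($E = - 2 \left(-4 - 4\right) \left(-1\right) = - 2 \left(\left(-8\right) \left(-1\right)\right) = \left(-2\right) 8 = -16$)
$A{\left(I,p \right)} = 2 p \left(I - \frac{16}{I} + \frac{p}{I}\right)$ ($A{\left(I,p \right)} = \left(I + \left(- \frac{16}{I} + \frac{p}{I}\right)\right) \left(p + p\right) = \left(I - \frac{16}{I} + \frac{p}{I}\right) 2 p = 2 p \left(I - \frac{16}{I} + \frac{p}{I}\right)$)
$\left(A{\left(-4,21 \right)} - 1519\right) + W{\left(-27 \right)} = \left(2 \cdot 21 \frac{1}{-4} \left(-16 + 21 + \left(-4\right)^{2}\right) - 1519\right) - 27 = \left(2 \cdot 21 \left(- \frac{1}{4}\right) \left(-16 + 21 + 16\right) - 1519\right) - 27 = \left(2 \cdot 21 \left(- \frac{1}{4}\right) 21 - 1519\right) - 27 = \left(- \frac{441}{2} - 1519\right) - 27 = - \frac{3479}{2} - 27 = - \frac{3533}{2}$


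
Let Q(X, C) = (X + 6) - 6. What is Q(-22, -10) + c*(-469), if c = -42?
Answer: 19676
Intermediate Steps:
Q(X, C) = X (Q(X, C) = (6 + X) - 6 = X)
Q(-22, -10) + c*(-469) = -22 - 42*(-469) = -22 + 19698 = 19676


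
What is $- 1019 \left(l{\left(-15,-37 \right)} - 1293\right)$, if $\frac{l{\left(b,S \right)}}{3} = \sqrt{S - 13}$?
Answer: $1317567 - 15285 i \sqrt{2} \approx 1.3176 \cdot 10^{6} - 21616.0 i$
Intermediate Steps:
$l{\left(b,S \right)} = 3 \sqrt{-13 + S}$ ($l{\left(b,S \right)} = 3 \sqrt{S - 13} = 3 \sqrt{-13 + S}$)
$- 1019 \left(l{\left(-15,-37 \right)} - 1293\right) = - 1019 \left(3 \sqrt{-13 - 37} - 1293\right) = - 1019 \left(3 \sqrt{-50} - 1293\right) = - 1019 \left(3 \cdot 5 i \sqrt{2} - 1293\right) = - 1019 \left(15 i \sqrt{2} - 1293\right) = - 1019 \left(-1293 + 15 i \sqrt{2}\right) = 1317567 - 15285 i \sqrt{2}$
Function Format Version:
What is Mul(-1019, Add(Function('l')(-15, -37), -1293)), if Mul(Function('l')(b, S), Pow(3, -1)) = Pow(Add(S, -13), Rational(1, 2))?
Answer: Add(1317567, Mul(-15285, I, Pow(2, Rational(1, 2)))) ≈ Add(1.3176e+6, Mul(-21616., I))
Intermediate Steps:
Function('l')(b, S) = Mul(3, Pow(Add(-13, S), Rational(1, 2))) (Function('l')(b, S) = Mul(3, Pow(Add(S, -13), Rational(1, 2))) = Mul(3, Pow(Add(-13, S), Rational(1, 2))))
Mul(-1019, Add(Function('l')(-15, -37), -1293)) = Mul(-1019, Add(Mul(3, Pow(Add(-13, -37), Rational(1, 2))), -1293)) = Mul(-1019, Add(Mul(3, Pow(-50, Rational(1, 2))), -1293)) = Mul(-1019, Add(Mul(3, Mul(5, I, Pow(2, Rational(1, 2)))), -1293)) = Mul(-1019, Add(Mul(15, I, Pow(2, Rational(1, 2))), -1293)) = Mul(-1019, Add(-1293, Mul(15, I, Pow(2, Rational(1, 2))))) = Add(1317567, Mul(-15285, I, Pow(2, Rational(1, 2))))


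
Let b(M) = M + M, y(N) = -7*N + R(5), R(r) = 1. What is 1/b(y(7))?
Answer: -1/96 ≈ -0.010417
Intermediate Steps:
y(N) = 1 - 7*N (y(N) = -7*N + 1 = 1 - 7*N)
b(M) = 2*M
1/b(y(7)) = 1/(2*(1 - 7*7)) = 1/(2*(1 - 49)) = 1/(2*(-48)) = 1/(-96) = -1/96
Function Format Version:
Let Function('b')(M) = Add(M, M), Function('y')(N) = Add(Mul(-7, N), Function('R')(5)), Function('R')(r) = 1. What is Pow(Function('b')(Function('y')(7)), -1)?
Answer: Rational(-1, 96) ≈ -0.010417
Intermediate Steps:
Function('y')(N) = Add(1, Mul(-7, N)) (Function('y')(N) = Add(Mul(-7, N), 1) = Add(1, Mul(-7, N)))
Function('b')(M) = Mul(2, M)
Pow(Function('b')(Function('y')(7)), -1) = Pow(Mul(2, Add(1, Mul(-7, 7))), -1) = Pow(Mul(2, Add(1, -49)), -1) = Pow(Mul(2, -48), -1) = Pow(-96, -1) = Rational(-1, 96)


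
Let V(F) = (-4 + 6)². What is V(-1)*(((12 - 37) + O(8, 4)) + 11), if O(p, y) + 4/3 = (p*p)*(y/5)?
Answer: 2152/15 ≈ 143.47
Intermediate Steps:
O(p, y) = -4/3 + y*p²/5 (O(p, y) = -4/3 + (p*p)*(y/5) = -4/3 + p²*(y*(⅕)) = -4/3 + p²*(y/5) = -4/3 + y*p²/5)
V(F) = 4 (V(F) = 2² = 4)
V(-1)*(((12 - 37) + O(8, 4)) + 11) = 4*(((12 - 37) + (-4/3 + (⅕)*4*8²)) + 11) = 4*((-25 + (-4/3 + (⅕)*4*64)) + 11) = 4*((-25 + (-4/3 + 256/5)) + 11) = 4*((-25 + 748/15) + 11) = 4*(373/15 + 11) = 4*(538/15) = 2152/15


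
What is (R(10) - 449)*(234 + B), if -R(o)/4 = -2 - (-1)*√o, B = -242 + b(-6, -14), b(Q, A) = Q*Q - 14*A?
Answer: -98784 - 896*√10 ≈ -1.0162e+5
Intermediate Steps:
b(Q, A) = Q² - 14*A
B = -10 (B = -242 + ((-6)² - 14*(-14)) = -242 + (36 + 196) = -242 + 232 = -10)
R(o) = 8 - 4*√o (R(o) = -4*(-2 - (-1)*√o) = -4*(-2 + √o) = 8 - 4*√o)
(R(10) - 449)*(234 + B) = ((8 - 4*√10) - 449)*(234 - 10) = (-441 - 4*√10)*224 = -98784 - 896*√10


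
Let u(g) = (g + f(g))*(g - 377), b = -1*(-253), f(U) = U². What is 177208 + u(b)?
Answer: -7791280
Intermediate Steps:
b = 253
u(g) = (-377 + g)*(g + g²) (u(g) = (g + g²)*(g - 377) = (g + g²)*(-377 + g) = (-377 + g)*(g + g²))
177208 + u(b) = 177208 + 253*(-377 + 253² - 376*253) = 177208 + 253*(-377 + 64009 - 95128) = 177208 + 253*(-31496) = 177208 - 7968488 = -7791280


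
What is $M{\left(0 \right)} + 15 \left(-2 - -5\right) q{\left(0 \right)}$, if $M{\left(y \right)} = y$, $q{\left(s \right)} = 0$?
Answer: $0$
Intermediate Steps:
$M{\left(0 \right)} + 15 \left(-2 - -5\right) q{\left(0 \right)} = 0 + 15 \left(-2 - -5\right) 0 = 0 + 15 \left(-2 + 5\right) 0 = 0 + 15 \cdot 3 \cdot 0 = 0 + 15 \cdot 0 = 0 + 0 = 0$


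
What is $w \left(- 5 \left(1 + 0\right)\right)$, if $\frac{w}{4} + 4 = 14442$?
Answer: $-288760$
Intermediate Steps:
$w = 57752$ ($w = -16 + 4 \cdot 14442 = -16 + 57768 = 57752$)
$w \left(- 5 \left(1 + 0\right)\right) = 57752 \left(- 5 \left(1 + 0\right)\right) = 57752 \left(\left(-5\right) 1\right) = 57752 \left(-5\right) = -288760$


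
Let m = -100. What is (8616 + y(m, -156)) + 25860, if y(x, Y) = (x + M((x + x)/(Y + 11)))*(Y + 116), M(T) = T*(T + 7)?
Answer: 31969516/841 ≈ 38014.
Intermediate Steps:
M(T) = T*(7 + T)
y(x, Y) = (116 + Y)*(x + 2*x*(7 + 2*x/(11 + Y))/(11 + Y)) (y(x, Y) = (x + ((x + x)/(Y + 11))*(7 + (x + x)/(Y + 11)))*(Y + 116) = (x + ((2*x)/(11 + Y))*(7 + (2*x)/(11 + Y)))*(116 + Y) = (x + (2*x/(11 + Y))*(7 + 2*x/(11 + Y)))*(116 + Y) = (x + 2*x*(7 + 2*x/(11 + Y))/(11 + Y))*(116 + Y) = (116 + Y)*(x + 2*x*(7 + 2*x/(11 + Y))/(11 + Y)))
(8616 + y(m, -156)) + 25860 = (8616 - 100*(31900 + (-156)³ + 152*(-156)² + 464*(-100) + 4451*(-156) + 4*(-156)*(-100))/(121 + (-156)² + 22*(-156))) + 25860 = (8616 - 100*(31900 - 3796416 + 152*24336 - 46400 - 694356 + 62400)/(121 + 24336 - 3432)) + 25860 = (8616 - 100*(31900 - 3796416 + 3699072 - 46400 - 694356 + 62400)/21025) + 25860 = (8616 - 100*1/21025*(-743800)) + 25860 = (8616 + 2975200/841) + 25860 = 10221256/841 + 25860 = 31969516/841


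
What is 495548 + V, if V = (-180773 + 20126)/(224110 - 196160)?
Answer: 13850405953/27950 ≈ 4.9554e+5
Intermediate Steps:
V = -160647/27950 ≈ -5.7477
495548 + V = 495548 - 160647/27950 = 13850405953/27950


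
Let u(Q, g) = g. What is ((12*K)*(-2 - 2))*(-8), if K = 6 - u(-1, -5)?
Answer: 4224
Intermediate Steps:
K = 11 (K = 6 - 1*(-5) = 6 + 5 = 11)
((12*K)*(-2 - 2))*(-8) = ((12*11)*(-2 - 2))*(-8) = (132*(-4))*(-8) = -528*(-8) = 4224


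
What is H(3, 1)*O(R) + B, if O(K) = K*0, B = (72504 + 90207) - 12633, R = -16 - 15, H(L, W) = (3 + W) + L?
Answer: 150078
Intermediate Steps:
H(L, W) = 3 + L + W
R = -31
B = 150078 (B = 162711 - 12633 = 150078)
O(K) = 0
H(3, 1)*O(R) + B = (3 + 3 + 1)*0 + 150078 = 7*0 + 150078 = 0 + 150078 = 150078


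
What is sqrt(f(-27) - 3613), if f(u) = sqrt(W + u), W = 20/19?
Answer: sqrt(-1304293 + 19*I*sqrt(9367))/19 ≈ 0.042372 + 60.108*I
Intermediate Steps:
W = 20/19 (W = 20*(1/19) = 20/19 ≈ 1.0526)
f(u) = sqrt(20/19 + u)
sqrt(f(-27) - 3613) = sqrt(sqrt(380 + 361*(-27))/19 - 3613) = sqrt(sqrt(380 - 9747)/19 - 3613) = sqrt(sqrt(-9367)/19 - 3613) = sqrt((I*sqrt(9367))/19 - 3613) = sqrt(I*sqrt(9367)/19 - 3613) = sqrt(-3613 + I*sqrt(9367)/19)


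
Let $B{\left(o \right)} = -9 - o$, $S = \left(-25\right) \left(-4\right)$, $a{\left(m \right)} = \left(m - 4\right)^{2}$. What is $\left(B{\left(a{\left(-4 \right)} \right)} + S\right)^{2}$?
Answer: $729$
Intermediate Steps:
$a{\left(m \right)} = \left(-4 + m\right)^{2}$
$S = 100$
$\left(B{\left(a{\left(-4 \right)} \right)} + S\right)^{2} = \left(\left(-9 - \left(-4 - 4\right)^{2}\right) + 100\right)^{2} = \left(\left(-9 - \left(-8\right)^{2}\right) + 100\right)^{2} = \left(\left(-9 - 64\right) + 100\right)^{2} = \left(-73 + 100\right)^{2} = 27^{2} = 729$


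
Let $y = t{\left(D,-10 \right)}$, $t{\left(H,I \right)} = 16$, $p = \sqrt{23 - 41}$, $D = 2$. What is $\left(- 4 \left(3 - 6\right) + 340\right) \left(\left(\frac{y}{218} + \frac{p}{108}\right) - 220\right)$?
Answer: $- \frac{8438144}{109} + \frac{88 i \sqrt{2}}{9} \approx -77414.0 + 13.828 i$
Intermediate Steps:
$p = 3 i \sqrt{2}$ ($p = \sqrt{-18} = 3 i \sqrt{2} \approx 4.2426 i$)
$y = 16$
$\left(- 4 \left(3 - 6\right) + 340\right) \left(\left(\frac{y}{218} + \frac{p}{108}\right) - 220\right) = \left(- 4 \left(3 - 6\right) + 340\right) \left(\left(\frac{16}{218} + \frac{3 i \sqrt{2}}{108}\right) - 220\right) = \left(\left(-4\right) \left(-3\right) + 340\right) \left(\left(16 \cdot \frac{1}{218} + 3 i \sqrt{2} \cdot \frac{1}{108}\right) - 220\right) = \left(12 + 340\right) \left(\left(\frac{8}{109} + \frac{i \sqrt{2}}{36}\right) - 220\right) = 352 \left(- \frac{23972}{109} + \frac{i \sqrt{2}}{36}\right) = - \frac{8438144}{109} + \frac{88 i \sqrt{2}}{9}$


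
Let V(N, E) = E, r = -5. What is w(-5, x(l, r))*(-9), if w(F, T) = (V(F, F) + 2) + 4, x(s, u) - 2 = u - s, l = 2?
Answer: -9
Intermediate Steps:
x(s, u) = 2 + u - s (x(s, u) = 2 + (u - s) = 2 + u - s)
w(F, T) = 6 + F (w(F, T) = (F + 2) + 4 = (2 + F) + 4 = 6 + F)
w(-5, x(l, r))*(-9) = (6 - 5)*(-9) = 1*(-9) = -9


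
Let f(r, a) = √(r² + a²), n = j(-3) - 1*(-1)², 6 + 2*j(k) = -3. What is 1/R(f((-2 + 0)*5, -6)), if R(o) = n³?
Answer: -8/1331 ≈ -0.0060105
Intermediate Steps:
j(k) = -9/2 (j(k) = -3 + (½)*(-3) = -3 - 3/2 = -9/2)
n = -11/2 (n = -9/2 - 1*(-1)² = -9/2 - 1*1 = -9/2 - 1 = -11/2 ≈ -5.5000)
f(r, a) = √(a² + r²)
R(o) = -1331/8 (R(o) = (-11/2)³ = -1331/8)
1/R(f((-2 + 0)*5, -6)) = 1/(-1331/8) = -8/1331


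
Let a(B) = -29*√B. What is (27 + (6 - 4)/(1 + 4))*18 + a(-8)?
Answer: 2466/5 - 58*I*√2 ≈ 493.2 - 82.024*I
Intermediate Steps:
(27 + (6 - 4)/(1 + 4))*18 + a(-8) = (27 + (6 - 4)/(1 + 4))*18 - 58*I*√2 = (27 + 2/5)*18 - 58*I*√2 = (27 + 2*(⅕))*18 - 58*I*√2 = (27 + ⅖)*18 - 58*I*√2 = (137/5)*18 - 58*I*√2 = 2466/5 - 58*I*√2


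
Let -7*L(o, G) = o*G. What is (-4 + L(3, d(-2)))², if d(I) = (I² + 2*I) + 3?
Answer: 1369/49 ≈ 27.939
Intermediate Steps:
d(I) = 3 + I² + 2*I
L(o, G) = -G*o/7 (L(o, G) = -o*G/7 = -G*o/7)
(-4 + L(3, d(-2)))² = (-4 - ⅐*(3 + (-2)² + 2*(-2))*3)² = (-4 - ⅐*(3 + 4 - 4)*3)² = (-4 - ⅐*3*3)² = (-4 - 9/7)² = (-37/7)² = 1369/49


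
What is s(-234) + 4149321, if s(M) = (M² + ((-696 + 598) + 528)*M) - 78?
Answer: 4103379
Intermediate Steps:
s(M) = -78 + M² + 430*M (s(M) = (M² + (-98 + 528)*M) - 78 = (M² + 430*M) - 78 = -78 + M² + 430*M)
s(-234) + 4149321 = (-78 + (-234)² + 430*(-234)) + 4149321 = (-78 + 54756 - 100620) + 4149321 = -45942 + 4149321 = 4103379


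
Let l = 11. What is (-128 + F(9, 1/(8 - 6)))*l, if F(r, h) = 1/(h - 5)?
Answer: -12694/9 ≈ -1410.4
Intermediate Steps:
F(r, h) = 1/(-5 + h)
(-128 + F(9, 1/(8 - 6)))*l = (-128 + 1/(-5 + 1/(8 - 6)))*11 = (-128 + 1/(-5 + 1/2))*11 = (-128 + 1/(-5 + ½))*11 = (-128 + 1/(-9/2))*11 = (-128 - 2/9)*11 = -1154/9*11 = -12694/9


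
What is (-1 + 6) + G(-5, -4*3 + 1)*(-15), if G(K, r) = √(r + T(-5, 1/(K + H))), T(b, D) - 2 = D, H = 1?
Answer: 5 - 15*I*√37/2 ≈ 5.0 - 45.621*I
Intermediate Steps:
T(b, D) = 2 + D
G(K, r) = √(2 + r + 1/(1 + K)) (G(K, r) = √(r + (2 + 1/(K + 1))) = √(r + (2 + 1/(1 + K))) = √(2 + r + 1/(1 + K)))
(-1 + 6) + G(-5, -4*3 + 1)*(-15) = (-1 + 6) + √((3 + 2*(-5) + (-4*3 + 1)*(1 - 5))/(1 - 5))*(-15) = 5 + √((3 - 10 + (-12 + 1)*(-4))/(-4))*(-15) = 5 + √(-(3 - 10 - 11*(-4))/4)*(-15) = 5 + √(-(3 - 10 + 44)/4)*(-15) = 5 + √(-¼*37)*(-15) = 5 + √(-37/4)*(-15) = 5 + (I*√37/2)*(-15) = 5 - 15*I*√37/2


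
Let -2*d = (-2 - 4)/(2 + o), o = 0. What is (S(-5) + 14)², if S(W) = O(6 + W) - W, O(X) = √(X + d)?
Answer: (38 + √10)²/4 ≈ 423.58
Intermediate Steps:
d = 3/2 (d = -(-2 - 4)/(2*(2 + 0)) = -(-3)/2 = -½*(-3) = 3/2 ≈ 1.5000)
O(X) = √(3/2 + X) (O(X) = √(X + 3/2) = √(3/2 + X))
S(W) = √(30 + 4*W)/2 - W (S(W) = √(6 + 4*(6 + W))/2 - W = √(6 + (24 + 4*W))/2 - W = √(30 + 4*W)/2 - W)
(S(-5) + 14)² = ((√(30 + 4*(-5))/2 - 1*(-5)) + 14)² = ((√(30 - 20)/2 + 5) + 14)² = ((√10/2 + 5) + 14)² = ((5 + √10/2) + 14)² = (19 + √10/2)²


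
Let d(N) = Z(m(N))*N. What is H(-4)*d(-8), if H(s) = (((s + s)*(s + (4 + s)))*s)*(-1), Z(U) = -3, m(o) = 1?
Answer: 3072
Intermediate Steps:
H(s) = -2*s²*(4 + 2*s) (H(s) = (((2*s)*(4 + 2*s))*s)*(-1) = ((2*s*(4 + 2*s))*s)*(-1) = (2*s²*(4 + 2*s))*(-1) = -2*s²*(4 + 2*s))
d(N) = -3*N
H(-4)*d(-8) = (4*(-4)²*(-2 - 1*(-4)))*(-3*(-8)) = (4*16*(-2 + 4))*24 = (4*16*2)*24 = 128*24 = 3072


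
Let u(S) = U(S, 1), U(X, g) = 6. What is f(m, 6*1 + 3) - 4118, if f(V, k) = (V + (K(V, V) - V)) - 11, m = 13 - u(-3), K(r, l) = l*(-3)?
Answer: -4150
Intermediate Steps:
K(r, l) = -3*l
u(S) = 6
m = 7 (m = 13 - 1*6 = 13 - 6 = 7)
f(V, k) = -11 - 3*V (f(V, k) = (V + (-3*V - V)) - 11 = (V - 4*V) - 11 = -3*V - 11 = -11 - 3*V)
f(m, 6*1 + 3) - 4118 = (-11 - 3*7) - 4118 = (-11 - 21) - 4118 = -32 - 4118 = -4150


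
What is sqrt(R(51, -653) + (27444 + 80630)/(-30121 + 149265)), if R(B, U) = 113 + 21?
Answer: 3*sqrt(13298927745)/29786 ≈ 11.615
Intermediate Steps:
R(B, U) = 134
sqrt(R(51, -653) + (27444 + 80630)/(-30121 + 149265)) = sqrt(134 + (27444 + 80630)/(-30121 + 149265)) = sqrt(134 + 108074/119144) = sqrt(134 + 108074*(1/119144)) = sqrt(134 + 54037/59572) = sqrt(8036685/59572) = 3*sqrt(13298927745)/29786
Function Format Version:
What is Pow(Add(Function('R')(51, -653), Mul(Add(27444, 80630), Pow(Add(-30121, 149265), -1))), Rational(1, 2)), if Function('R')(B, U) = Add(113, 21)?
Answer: Mul(Rational(3, 29786), Pow(13298927745, Rational(1, 2))) ≈ 11.615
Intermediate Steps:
Function('R')(B, U) = 134
Pow(Add(Function('R')(51, -653), Mul(Add(27444, 80630), Pow(Add(-30121, 149265), -1))), Rational(1, 2)) = Pow(Add(134, Mul(Add(27444, 80630), Pow(Add(-30121, 149265), -1))), Rational(1, 2)) = Pow(Add(134, Mul(108074, Pow(119144, -1))), Rational(1, 2)) = Pow(Add(134, Mul(108074, Rational(1, 119144))), Rational(1, 2)) = Pow(Add(134, Rational(54037, 59572)), Rational(1, 2)) = Pow(Rational(8036685, 59572), Rational(1, 2)) = Mul(Rational(3, 29786), Pow(13298927745, Rational(1, 2)))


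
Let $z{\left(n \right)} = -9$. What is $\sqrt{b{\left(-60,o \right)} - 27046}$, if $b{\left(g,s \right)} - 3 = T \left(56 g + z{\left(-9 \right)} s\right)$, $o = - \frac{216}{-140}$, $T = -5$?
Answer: $\frac{i \sqrt{498505}}{7} \approx 100.86 i$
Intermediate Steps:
$o = \frac{54}{35}$ ($o = \left(-216\right) \left(- \frac{1}{140}\right) = \frac{54}{35} \approx 1.5429$)
$b{\left(g,s \right)} = 3 - 280 g + 45 s$ ($b{\left(g,s \right)} = 3 - 5 \left(56 g - 9 s\right) = 3 - 5 \left(- 9 s + 56 g\right) = 3 - \left(- 45 s + 280 g\right) = 3 - 280 g + 45 s$)
$\sqrt{b{\left(-60,o \right)} - 27046} = \sqrt{\left(3 - -16800 + 45 \cdot \frac{54}{35}\right) - 27046} = \sqrt{\left(3 + 16800 + \frac{486}{7}\right) - 27046} = \sqrt{\frac{118107}{7} - 27046} = \sqrt{- \frac{71215}{7}} = \frac{i \sqrt{498505}}{7}$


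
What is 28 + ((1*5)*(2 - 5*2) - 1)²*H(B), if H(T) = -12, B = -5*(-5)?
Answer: -20144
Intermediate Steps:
B = 25
28 + ((1*5)*(2 - 5*2) - 1)²*H(B) = 28 + ((1*5)*(2 - 5*2) - 1)²*(-12) = 28 + (5*(2 - 10) - 1)²*(-12) = 28 + (5*(-8) - 1)²*(-12) = 28 + (-40 - 1)²*(-12) = 28 + (-41)²*(-12) = 28 + 1681*(-12) = 28 - 20172 = -20144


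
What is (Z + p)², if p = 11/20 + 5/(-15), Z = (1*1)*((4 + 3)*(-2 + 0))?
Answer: 683929/3600 ≈ 189.98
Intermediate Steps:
Z = -14 (Z = 1*(7*(-2)) = 1*(-14) = -14)
p = 13/60 (p = 11*(1/20) + 5*(-1/15) = 11/20 - ⅓ = 13/60 ≈ 0.21667)
(Z + p)² = (-14 + 13/60)² = (-827/60)² = 683929/3600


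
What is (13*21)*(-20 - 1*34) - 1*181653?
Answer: -196395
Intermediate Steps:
(13*21)*(-20 - 1*34) - 1*181653 = 273*(-20 - 34) - 181653 = 273*(-54) - 181653 = -14742 - 181653 = -196395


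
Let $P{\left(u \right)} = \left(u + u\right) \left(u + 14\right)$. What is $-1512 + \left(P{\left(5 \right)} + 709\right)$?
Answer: $-613$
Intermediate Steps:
$P{\left(u \right)} = 2 u \left(14 + u\right)$
$-1512 + \left(P{\left(5 \right)} + 709\right) = -1512 + \left(2 \cdot 5 \left(14 + 5\right) + 709\right) = -1512 + \left(2 \cdot 5 \cdot 19 + 709\right) = -1512 + \left(190 + 709\right) = -1512 + 899 = -613$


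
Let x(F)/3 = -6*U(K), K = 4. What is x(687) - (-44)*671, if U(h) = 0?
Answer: 29524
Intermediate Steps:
x(F) = 0 (x(F) = 3*(-6*0) = 3*0 = 0)
x(687) - (-44)*671 = 0 - (-44)*671 = 0 - 1*(-29524) = 0 + 29524 = 29524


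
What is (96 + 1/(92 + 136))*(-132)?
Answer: -240779/19 ≈ -12673.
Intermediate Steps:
(96 + 1/(92 + 136))*(-132) = (96 + 1/228)*(-132) = (21889/228)*(-132) = -240779/19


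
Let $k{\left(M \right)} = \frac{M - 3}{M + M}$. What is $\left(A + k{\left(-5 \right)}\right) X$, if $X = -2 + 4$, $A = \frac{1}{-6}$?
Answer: $\frac{19}{15} \approx 1.2667$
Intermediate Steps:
$A = - \frac{1}{6} \approx -0.16667$
$X = 2$
$k{\left(M \right)} = \frac{-3 + M}{2 M}$
$\left(A + k{\left(-5 \right)}\right) X = \left(- \frac{1}{6} + \frac{-3 - 5}{2 \left(-5\right)}\right) 2 = \left(- \frac{1}{6} + \frac{1}{2} \left(- \frac{1}{5}\right) \left(-8\right)\right) 2 = \left(- \frac{1}{6} + \frac{4}{5}\right) 2 = \frac{19}{30} \cdot 2 = \frac{19}{15}$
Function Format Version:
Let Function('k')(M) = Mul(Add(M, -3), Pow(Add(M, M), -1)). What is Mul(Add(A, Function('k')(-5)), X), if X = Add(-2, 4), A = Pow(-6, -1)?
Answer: Rational(19, 15) ≈ 1.2667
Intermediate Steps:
A = Rational(-1, 6) ≈ -0.16667
X = 2
Function('k')(M) = Mul(Rational(1, 2), Pow(M, -1), Add(-3, M)) (Function('k')(M) = Mul(Add(-3, M), Pow(Mul(2, M), -1)) = Mul(Add(-3, M), Mul(Rational(1, 2), Pow(M, -1))) = Mul(Rational(1, 2), Pow(M, -1), Add(-3, M)))
Mul(Add(A, Function('k')(-5)), X) = Mul(Add(Rational(-1, 6), Mul(Rational(1, 2), Pow(-5, -1), Add(-3, -5))), 2) = Mul(Add(Rational(-1, 6), Mul(Rational(1, 2), Rational(-1, 5), -8)), 2) = Mul(Add(Rational(-1, 6), Rational(4, 5)), 2) = Mul(Rational(19, 30), 2) = Rational(19, 15)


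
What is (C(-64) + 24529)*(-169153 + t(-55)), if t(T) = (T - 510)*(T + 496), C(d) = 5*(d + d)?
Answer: -9993198702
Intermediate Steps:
C(d) = 10*d (C(d) = 5*(2*d) = 10*d)
t(T) = (-510 + T)*(496 + T)
(C(-64) + 24529)*(-169153 + t(-55)) = (10*(-64) + 24529)*(-169153 + (-252960 + (-55)² - 14*(-55))) = (-640 + 24529)*(-169153 + (-252960 + 3025 + 770)) = 23889*(-169153 - 249165) = 23889*(-418318) = -9993198702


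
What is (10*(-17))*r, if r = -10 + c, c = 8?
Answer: 340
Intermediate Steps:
r = -2 (r = -10 + 8 = -2)
(10*(-17))*r = (10*(-17))*(-2) = -170*(-2) = 340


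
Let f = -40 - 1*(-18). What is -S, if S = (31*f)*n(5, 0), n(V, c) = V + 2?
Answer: 4774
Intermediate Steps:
n(V, c) = 2 + V
f = -22 (f = -40 + 18 = -22)
S = -4774 (S = (31*(-22))*(2 + 5) = -682*7 = -4774)
-S = -1*(-4774) = 4774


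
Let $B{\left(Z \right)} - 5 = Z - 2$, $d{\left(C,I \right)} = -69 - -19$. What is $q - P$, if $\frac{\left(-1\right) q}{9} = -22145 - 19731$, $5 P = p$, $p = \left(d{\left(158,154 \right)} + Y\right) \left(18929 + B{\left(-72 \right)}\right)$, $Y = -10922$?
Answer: $41763268$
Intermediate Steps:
$d{\left(C,I \right)} = -50$ ($d{\left(C,I \right)} = -69 + 19 = -50$)
$B{\left(Z \right)} = 3 + Z$ ($B{\left(Z \right)} = 5 + \left(Z - 2\right) = 5 + \left(-2 + Z\right) = 3 + Z$)
$p = -206931920$ ($p = \left(-50 - 10922\right) \left(18929 + \left(3 - 72\right)\right) = - 10972 \left(18929 - 69\right) = \left(-10972\right) 18860 = -206931920$)
$P = -41386384$ ($P = \frac{1}{5} \left(-206931920\right) = -41386384$)
$q = 376884$ ($q = - 9 \left(-22145 - 19731\right) = \left(-9\right) \left(-41876\right) = 376884$)
$q - P = 376884 - -41386384 = 376884 + 41386384 = 41763268$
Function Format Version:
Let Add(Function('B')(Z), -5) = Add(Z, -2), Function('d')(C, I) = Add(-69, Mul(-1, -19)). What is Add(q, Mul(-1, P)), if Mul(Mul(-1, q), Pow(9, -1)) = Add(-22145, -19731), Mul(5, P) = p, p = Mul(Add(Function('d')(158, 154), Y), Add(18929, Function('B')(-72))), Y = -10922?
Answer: 41763268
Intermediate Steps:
Function('d')(C, I) = -50 (Function('d')(C, I) = Add(-69, 19) = -50)
Function('B')(Z) = Add(3, Z) (Function('B')(Z) = Add(5, Add(Z, -2)) = Add(5, Add(-2, Z)) = Add(3, Z))
p = -206931920 (p = Mul(Add(-50, -10922), Add(18929, Add(3, -72))) = Mul(-10972, Add(18929, -69)) = Mul(-10972, 18860) = -206931920)
P = -41386384 (P = Mul(Rational(1, 5), -206931920) = -41386384)
q = 376884 (q = Mul(-9, Add(-22145, -19731)) = Mul(-9, -41876) = 376884)
Add(q, Mul(-1, P)) = Add(376884, Mul(-1, -41386384)) = Add(376884, 41386384) = 41763268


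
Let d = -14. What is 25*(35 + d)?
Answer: 525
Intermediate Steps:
25*(35 + d) = 25*(35 - 14) = 25*21 = 525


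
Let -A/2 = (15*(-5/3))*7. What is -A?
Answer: -350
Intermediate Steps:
A = 350 (A = -2*15*(-5/3)*7 = -(-50)*7 = -2*(-175) = 350)
-A = -1*350 = -350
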